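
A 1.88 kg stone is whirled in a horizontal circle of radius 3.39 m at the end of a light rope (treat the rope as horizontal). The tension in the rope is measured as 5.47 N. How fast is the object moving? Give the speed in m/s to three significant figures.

3.14 m/s

T = m v²/r ⇒ v = √(T r / m) = √(5.47 × 3.39 / 1.88) = √9.863 = 3.141 m/s.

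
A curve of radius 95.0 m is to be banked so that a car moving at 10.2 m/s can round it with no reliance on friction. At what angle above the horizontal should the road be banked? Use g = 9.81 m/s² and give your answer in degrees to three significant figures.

6.37°

With no friction, the horizontal component of the normal force provides the centripetal force: N sinθ = mv²/r, while N cosθ = mg vertically.
Dividing: tanθ = v²/(r g) = (10.2)²/(95.0 × 9.81) = 104.0/932.0 = 0.1116.
θ = arctan(0.1116) = 6.370°.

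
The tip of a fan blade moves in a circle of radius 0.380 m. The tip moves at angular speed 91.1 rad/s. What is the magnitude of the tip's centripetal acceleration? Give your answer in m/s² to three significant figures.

3150 m/s²

v = ωr = 91.1 × 0.380 = 34.62 m/s.
a_c = v²/r = (34.62)²/0.380 = 1198/0.380 = 3154 m/s².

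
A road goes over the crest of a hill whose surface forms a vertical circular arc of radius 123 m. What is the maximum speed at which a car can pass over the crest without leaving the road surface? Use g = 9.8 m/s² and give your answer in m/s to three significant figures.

34.7 m/s

At the crest the centre of the circle is below the car, so the net downward (centripetal) force is mg − N = mv²/r.
The car leaves the road when N → 0, giving v_max = √(g r) = √(9.8 × 123) = 34.72 m/s.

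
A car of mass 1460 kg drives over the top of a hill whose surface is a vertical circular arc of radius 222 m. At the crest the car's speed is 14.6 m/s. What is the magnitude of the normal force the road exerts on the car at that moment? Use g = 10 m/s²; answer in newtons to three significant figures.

13200 N

At the crest the centripetal acceleration points downward (toward the centre of the arc), so mg − N = mv²/r.
N = m(g − v²/r) = 1460 × (10.0 − (14.6)²/222) = 1460 × (10.0 − 0.9602) = 1460 × 9.040 = 13200 N.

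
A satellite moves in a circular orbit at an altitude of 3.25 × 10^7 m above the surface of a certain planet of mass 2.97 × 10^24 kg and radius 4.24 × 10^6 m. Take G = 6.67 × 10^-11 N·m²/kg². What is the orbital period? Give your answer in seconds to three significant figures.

99400 s

r = R + h = 4.24 × 10^6 + 3.25 × 10^7 = 3.674 × 10^7 m. Gravity provides the centripetal force: G M m / r² = m v² / r ⇒ v = √(GM/r) = 2322 m/s.
T = 2πr/v = 2π × 3.674 × 10^7 / 2322 = 99410 s.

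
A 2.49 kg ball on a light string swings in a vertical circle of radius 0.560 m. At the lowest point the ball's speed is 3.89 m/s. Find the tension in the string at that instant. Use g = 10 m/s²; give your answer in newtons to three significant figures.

92.2 N

At the lowest point, T points up (toward the centre) and the weight mg points down (away from the centre), so the net inward force is T − mg = mv²/r.
T = m(v²/r + g) = 2.49 × ((3.89)²/0.560 + 10.0) = 2.49 × (27.02 + 10.0) = 2.49 × 37.02 = 92.18 N.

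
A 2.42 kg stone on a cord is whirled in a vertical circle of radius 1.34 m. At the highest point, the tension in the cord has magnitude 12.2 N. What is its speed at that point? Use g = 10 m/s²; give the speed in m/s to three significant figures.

4.49 m/s

At the top, T + mg = mv²/r, so v = √(r(T/m + g)) = √(1.34 × (12.2/2.42 + 10.0)) = √(1.34 × 15.04) = √20.16 = 4.489 m/s.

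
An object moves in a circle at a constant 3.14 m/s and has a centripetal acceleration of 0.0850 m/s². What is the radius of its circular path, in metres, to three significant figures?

116 m

a_c = v²/r ⇒ r = v²/a_c = (3.14)²/0.0850 = 9.860/0.0850 = 116.0 m.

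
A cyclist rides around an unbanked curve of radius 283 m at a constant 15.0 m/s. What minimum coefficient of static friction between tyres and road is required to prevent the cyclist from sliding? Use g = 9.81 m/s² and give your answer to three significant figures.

0.0810

Friction provides the centripetal force: μ_s m g = m v²/r, so μ_s = v²/(g r) = (15.00)²/(9.81 × 283) = 225.0/2776 = 0.08105.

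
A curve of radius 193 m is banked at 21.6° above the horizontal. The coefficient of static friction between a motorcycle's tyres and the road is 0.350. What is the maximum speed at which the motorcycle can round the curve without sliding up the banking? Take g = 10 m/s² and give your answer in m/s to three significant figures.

40.9 m/s

At the maximum speed, friction acts down the slope at its limiting value f = μN. Radially (horizontal, toward centre): N sinθ + μN cosθ = mv²/r. Vertically: N cosθ − μN sinθ = mg.
Dividing: v² = r g (sinθ + μcosθ)/(cosθ − μsinθ).
sinθ + μcosθ = 0.3681 + 0.350×0.9298 = 0.6935; cosθ − μsinθ = 0.9298 − 0.350×0.3681 = 0.8009.
v² = 193 × 10.0 × 0.6935/0.8009 = 1671 m²/s², so v = 40.88 m/s.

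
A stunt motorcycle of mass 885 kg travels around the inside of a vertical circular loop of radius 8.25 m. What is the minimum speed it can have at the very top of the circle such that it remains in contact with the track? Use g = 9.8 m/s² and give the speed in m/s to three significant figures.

8.99 m/s

At the highest point the centre is directly below, so both the weight and N act inward: N + mg = mv²/r.
At minimum speed N → 0, so mg = mv_min²/r ⇒ v_min = √(g r) = √(9.8 × 8.25) = 8.992 m/s.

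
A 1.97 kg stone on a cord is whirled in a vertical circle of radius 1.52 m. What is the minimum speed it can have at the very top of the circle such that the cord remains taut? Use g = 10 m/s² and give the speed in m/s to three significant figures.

At the top, both weight mg and T point toward the centre: T + mg = mv²/r.
At minimum speed T → 0, so mg = mv_min²/r ⇒ v_min = √(g r) = √(10.0 × 1.52) = 3.899 m/s.

3.90 m/s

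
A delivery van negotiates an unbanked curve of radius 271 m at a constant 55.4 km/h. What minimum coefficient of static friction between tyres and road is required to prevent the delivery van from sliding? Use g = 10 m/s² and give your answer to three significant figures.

v = 55.4/3.6 = 15.39 m/s.
Friction provides the centripetal force: μ_s m g = m v²/r, so μ_s = v²/(g r) = (15.39)²/(10.0 × 271) = 236.8/2710 = 0.08739.

0.0874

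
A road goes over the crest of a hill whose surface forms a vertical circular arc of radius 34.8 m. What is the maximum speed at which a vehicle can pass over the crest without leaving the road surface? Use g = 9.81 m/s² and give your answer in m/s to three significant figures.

18.5 m/s

At the crest the centre of the circle is below the vehicle, so the net downward (centripetal) force is mg − N = mv²/r.
The vehicle leaves the road when N → 0, giving v_max = √(g r) = √(9.81 × 34.8) = 18.48 m/s.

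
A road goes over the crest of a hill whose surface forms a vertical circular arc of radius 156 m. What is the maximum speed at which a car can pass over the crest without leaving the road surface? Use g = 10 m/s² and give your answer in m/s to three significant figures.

At the crest the centre of the circle is below the car, so the net downward (centripetal) force is mg − N = mv²/r.
The car leaves the road when N → 0, giving v_max = √(g r) = √(10.0 × 156) = 39.50 m/s.

39.5 m/s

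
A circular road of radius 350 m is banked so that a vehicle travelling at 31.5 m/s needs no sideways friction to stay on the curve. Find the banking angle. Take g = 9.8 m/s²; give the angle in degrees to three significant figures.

16.1°

With no friction, the horizontal component of the normal force provides the centripetal force: N sinθ = mv²/r, while N cosθ = mg vertically.
Dividing: tanθ = v²/(r g) = (31.5)²/(350 × 9.8) = 992.2/3430 = 0.2893.
θ = arctan(0.2893) = 16.13°.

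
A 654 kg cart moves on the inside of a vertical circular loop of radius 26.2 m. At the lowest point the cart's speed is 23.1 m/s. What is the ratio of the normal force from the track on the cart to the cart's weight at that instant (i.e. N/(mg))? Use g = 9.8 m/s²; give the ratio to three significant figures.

At the bottom, N − mg = mv²/r, so N = m(v²/r + g) and N/(mg) = v²/(rg) + 1 = (23.1)²/(26.2 × 9.8) + 1 = 2.078 + 1 = 3.078.

3.08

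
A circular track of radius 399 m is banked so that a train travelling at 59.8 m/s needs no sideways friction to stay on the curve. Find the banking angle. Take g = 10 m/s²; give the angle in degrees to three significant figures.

41.9°

With no friction, the horizontal component of the normal force provides the centripetal force: N sinθ = mv²/r, while N cosθ = mg vertically.
Dividing: tanθ = v²/(r g) = (59.8)²/(399 × 10.0) = 3576/3990 = 0.8963.
θ = arctan(0.8963) = 41.87°.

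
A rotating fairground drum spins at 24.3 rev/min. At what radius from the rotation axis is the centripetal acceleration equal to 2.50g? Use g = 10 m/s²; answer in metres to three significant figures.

ω = 24.3 rev/min × 2π/60 = 2.545 rad/s.
a_c = ω²r = 2.50g ⇒ r = 2.50 × 10.0 / (2.545)² = 25.00/6.475 = 3.861 m.

3.86 m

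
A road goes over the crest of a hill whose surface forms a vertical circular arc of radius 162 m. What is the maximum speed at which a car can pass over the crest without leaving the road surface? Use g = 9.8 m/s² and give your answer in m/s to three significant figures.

39.8 m/s

At the crest the centre of the circle is below the car, so the net downward (centripetal) force is mg − N = mv²/r.
The car leaves the road when N → 0, giving v_max = √(g r) = √(9.8 × 162) = 39.84 m/s.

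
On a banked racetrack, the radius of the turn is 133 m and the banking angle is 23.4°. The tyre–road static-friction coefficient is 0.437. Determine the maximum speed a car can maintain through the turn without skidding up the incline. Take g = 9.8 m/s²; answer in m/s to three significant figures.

37.4 m/s

At the maximum speed, friction acts down the slope at its limiting value f = μN. Radially (horizontal, toward centre): N sinθ + μN cosθ = mv²/r. Vertically: N cosθ − μN sinθ = mg.
Dividing: v² = r g (sinθ + μcosθ)/(cosθ − μsinθ).
sinθ + μcosθ = 0.3971 + 0.437×0.9178 = 0.7982; cosθ − μsinθ = 0.9178 − 0.437×0.3971 = 0.7442.
v² = 133 × 9.8 × 0.7982/0.7442 = 1398 m²/s², so v = 37.39 m/s.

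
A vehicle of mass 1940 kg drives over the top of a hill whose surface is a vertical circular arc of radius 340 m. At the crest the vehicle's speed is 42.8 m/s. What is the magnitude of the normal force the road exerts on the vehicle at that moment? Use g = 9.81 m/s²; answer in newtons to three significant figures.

At the crest the centripetal acceleration points downward (toward the centre of the arc), so mg − N = mv²/r.
N = m(g − v²/r) = 1940 × (9.81 − (42.8)²/340) = 1940 × (9.81 − 5.388) = 1940 × 4.422 = 8579 N.

8580 N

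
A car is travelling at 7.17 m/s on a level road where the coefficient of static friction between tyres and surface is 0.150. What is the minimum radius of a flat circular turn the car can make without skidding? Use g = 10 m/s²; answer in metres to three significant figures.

At the limit, μ_s m g = m v²/r, so r_min = v²/(μ_s g) = (7.17)²/(0.150 × 10.0) = 51.41/1.500 = 34.27 m.

34.3 m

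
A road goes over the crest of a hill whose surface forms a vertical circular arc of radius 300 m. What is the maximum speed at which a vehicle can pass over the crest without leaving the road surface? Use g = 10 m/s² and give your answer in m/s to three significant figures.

54.8 m/s

At the crest the centre of the circle is below the vehicle, so the net downward (centripetal) force is mg − N = mv²/r.
The vehicle leaves the road when N → 0, giving v_max = √(g r) = √(10.0 × 300) = 54.77 m/s.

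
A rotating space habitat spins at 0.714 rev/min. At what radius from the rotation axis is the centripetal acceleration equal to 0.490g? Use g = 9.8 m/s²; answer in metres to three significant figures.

859 m

ω = 0.714 rev/min × 2π/60 = 0.07477 rad/s.
a_c = ω²r = 0.490g ⇒ r = 0.490 × 9.8 / (0.07477)² = 4.802/0.005591 = 859.0 m.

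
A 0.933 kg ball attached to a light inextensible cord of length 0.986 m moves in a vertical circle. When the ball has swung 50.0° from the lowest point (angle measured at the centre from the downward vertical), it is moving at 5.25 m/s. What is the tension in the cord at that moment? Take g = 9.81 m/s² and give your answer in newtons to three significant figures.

32.0 N

Take the radial direction toward the centre of the circle as positive. The component of the weight along the string toward the centre is −mg cos φ (φ measured from the bottom), so Newton's second law along the string gives T − mg cos φ = m v²/r.
cos 50.0° = 0.6428, so T = m(v²/r + g cos φ) = 0.933 × ((5.25)²/0.986 + 9.81 × 0.6428) = 0.933 × (27.95 + (6.306)) = 0.933 × 34.26 = 31.96 N.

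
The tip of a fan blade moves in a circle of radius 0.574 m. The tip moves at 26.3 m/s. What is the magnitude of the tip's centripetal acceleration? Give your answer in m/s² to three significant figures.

1210 m/s²

a_c = v²/r = (26.30)²/0.574 = 691.7/0.574 = 1205 m/s².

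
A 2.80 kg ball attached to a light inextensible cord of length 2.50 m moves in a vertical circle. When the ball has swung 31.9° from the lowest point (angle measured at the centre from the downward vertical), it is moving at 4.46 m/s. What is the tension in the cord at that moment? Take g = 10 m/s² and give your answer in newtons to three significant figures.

Take the radial direction toward the centre of the circle as positive. The component of the weight along the string toward the centre is −mg cos φ (φ measured from the bottom), so Newton's second law along the string gives T − mg cos φ = m v²/r.
cos 31.9° = 0.8490, so T = m(v²/r + g cos φ) = 2.80 × ((4.46)²/2.50 + 10.0 × 0.8490) = 2.80 × (7.957 + (8.490)) = 2.80 × 16.45 = 46.05 N.

46.0 N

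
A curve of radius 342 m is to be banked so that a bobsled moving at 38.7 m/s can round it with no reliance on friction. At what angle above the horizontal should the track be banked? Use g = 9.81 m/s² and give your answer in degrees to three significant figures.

24.1°

For a frictionless banked turn: horizontally N sinθ = mv²/r and vertically N cosθ = mg.
Dividing: tanθ = v²/(r g) = (38.7)²/(342 × 9.81) = 1498/3355 = 0.4464.
θ = arctan(0.4464) = 24.06°.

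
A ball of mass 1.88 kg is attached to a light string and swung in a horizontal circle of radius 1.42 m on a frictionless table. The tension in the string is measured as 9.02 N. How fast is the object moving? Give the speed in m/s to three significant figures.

2.61 m/s

T = m v²/r ⇒ v = √(T r / m) = √(9.02 × 1.42 / 1.88) = √6.813 = 2.610 m/s.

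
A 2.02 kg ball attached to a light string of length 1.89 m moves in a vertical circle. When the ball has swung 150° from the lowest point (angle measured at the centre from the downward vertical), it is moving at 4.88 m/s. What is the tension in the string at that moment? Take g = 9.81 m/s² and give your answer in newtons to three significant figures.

8.29 N

Take the radial direction toward the centre of the circle as positive. The component of the weight along the string toward the centre is −mg cos φ (φ measured from the bottom), so Newton's second law along the string gives T − mg cos φ = m v²/r.
cos 150° = -0.8660, so T = m(v²/r + g cos φ) = 2.02 × ((4.88)²/1.89 + 9.81 × -0.8660) = 2.02 × (12.60 + (-8.496)) = 2.02 × 4.105 = 8.291 N.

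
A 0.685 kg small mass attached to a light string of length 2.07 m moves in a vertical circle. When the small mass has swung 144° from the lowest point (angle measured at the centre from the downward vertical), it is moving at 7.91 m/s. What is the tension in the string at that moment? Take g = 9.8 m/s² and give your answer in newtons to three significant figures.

Take the radial direction toward the centre of the circle as positive. The component of the weight along the string toward the centre is −mg cos φ (φ measured from the bottom), so Newton's second law along the string gives T − mg cos φ = m v²/r.
cos 144° = -0.8090, so T = m(v²/r + g cos φ) = 0.685 × ((7.91)²/2.07 + 9.8 × -0.8090) = 0.685 × (30.23 + (-7.928)) = 0.685 × 22.30 = 15.27 N.

15.3 N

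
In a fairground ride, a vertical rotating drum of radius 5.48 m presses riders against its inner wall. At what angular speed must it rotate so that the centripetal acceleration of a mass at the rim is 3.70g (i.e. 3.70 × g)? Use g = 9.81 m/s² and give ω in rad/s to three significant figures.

2.57 rad/s

Centripetal acceleration a_c = ω²r. Setting ω²r = 3.70g:
ω = √(3.70g / r) = √(3.70 × 9.81 / 5.48) = √6.624 = 2.574 rad/s.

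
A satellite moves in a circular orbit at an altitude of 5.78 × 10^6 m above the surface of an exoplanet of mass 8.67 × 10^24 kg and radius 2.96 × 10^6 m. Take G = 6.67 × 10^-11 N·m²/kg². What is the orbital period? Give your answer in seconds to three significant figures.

6750 s

r = R + h = 2.96 × 10^6 + 5.78 × 10^6 = 8.740 × 10^6 m. Gravity provides the centripetal force: G M m / r² = m v² / r ⇒ v = √(GM/r) = 8134 m/s.
T = 2πr/v = 2π × 8.740 × 10^6 / 8134 = 6751 s.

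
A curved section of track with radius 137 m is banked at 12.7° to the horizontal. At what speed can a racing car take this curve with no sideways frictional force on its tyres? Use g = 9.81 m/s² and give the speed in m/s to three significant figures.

On a frictionless banked curve, N sinθ = mv²/r and N cosθ = mg, so tanθ = v²/(rg).
v = √(r g tanθ) = √(137 × 9.81 × tan 12.7°) = √(137 × 9.81 × 0.2254) = √302.9 = 17.40 m/s.

17.4 m/s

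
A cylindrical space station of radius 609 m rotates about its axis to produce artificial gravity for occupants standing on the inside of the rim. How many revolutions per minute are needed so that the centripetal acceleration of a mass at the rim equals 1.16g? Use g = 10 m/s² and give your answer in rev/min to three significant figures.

Require ω²r = 1.16g, so ω = √(1.16 × 10.0/609) = 0.1380 rad/s.
In rev/min: ω × 60/(2π) = 0.1380 × 60/(2π) = 1.318 rev/min.

1.32 rev/min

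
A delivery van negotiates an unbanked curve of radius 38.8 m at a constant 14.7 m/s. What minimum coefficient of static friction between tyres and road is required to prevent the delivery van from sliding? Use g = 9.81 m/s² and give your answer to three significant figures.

Friction provides the centripetal force: μ_s m g = m v²/r, so μ_s = v²/(g r) = (14.70)²/(9.81 × 38.8) = 216.1/380.6 = 0.5677.

0.568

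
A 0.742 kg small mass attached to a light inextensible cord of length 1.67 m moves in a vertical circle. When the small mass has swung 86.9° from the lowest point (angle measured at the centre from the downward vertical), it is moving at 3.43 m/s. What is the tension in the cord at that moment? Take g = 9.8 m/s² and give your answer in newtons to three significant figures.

5.62 N

Take the radial direction toward the centre of the circle as positive. The component of the weight along the string toward the centre is −mg cos φ (φ measured from the bottom), so Newton's second law along the string gives T − mg cos φ = m v²/r.
cos 86.9° = 0.05408, so T = m(v²/r + g cos φ) = 0.742 × ((3.43)²/1.67 + 9.8 × 0.05408) = 0.742 × (7.045 + (0.5300)) = 0.742 × 7.575 = 5.621 N.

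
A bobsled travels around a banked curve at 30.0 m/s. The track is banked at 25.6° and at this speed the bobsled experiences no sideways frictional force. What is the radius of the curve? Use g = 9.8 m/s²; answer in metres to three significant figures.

Frictionless banking: tanθ = v²/(rg), so r = v²/(g tanθ).
r = (30.0)²/(9.8 × tan 25.6°) = 900.0/(9.8 × 0.4791) = 900.0/4.695 = 191.7 m.

192 m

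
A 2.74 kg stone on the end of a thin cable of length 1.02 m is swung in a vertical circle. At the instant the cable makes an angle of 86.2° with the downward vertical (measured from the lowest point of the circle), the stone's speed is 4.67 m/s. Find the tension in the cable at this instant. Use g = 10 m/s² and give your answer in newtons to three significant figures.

Take the radial direction toward the centre of the circle as positive. The component of the weight along the string toward the centre is −mg cos φ (φ measured from the bottom), so Newton's second law along the string gives T − mg cos φ = m v²/r.
cos 86.2° = 0.06627, so T = m(v²/r + g cos φ) = 2.74 × ((4.67)²/1.02 + 10.0 × 0.06627) = 2.74 × (21.38 + (0.6627)) = 2.74 × 22.04 = 60.40 N.

60.4 N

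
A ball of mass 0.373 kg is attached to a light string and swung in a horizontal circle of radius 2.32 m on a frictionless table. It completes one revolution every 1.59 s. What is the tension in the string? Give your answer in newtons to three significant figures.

13.5 N

v = 2πr/T = 2π × 2.32/1.59 = 9.168 m/s.
The tension is the only horizontal force, so it supplies the full centripetal force: T = m v²/r = 0.373 × (9.168)²/2.32 = 0.373 × 84.05/2.32 = 13.51 N.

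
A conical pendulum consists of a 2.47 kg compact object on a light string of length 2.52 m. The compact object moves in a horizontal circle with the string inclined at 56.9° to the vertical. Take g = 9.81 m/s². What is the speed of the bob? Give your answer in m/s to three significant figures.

The radius of the circle is r = L sinθ = 2.52 × sin 56.9° = 2.111 m.
Horizontally T sinθ = mv²/r and vertically T cosθ = mg, so tanθ = v²/(rg).
v = √(r g tanθ) = √(2.111 × 9.81 × 1.534) = √31.77 = 5.636 m/s.

5.64 m/s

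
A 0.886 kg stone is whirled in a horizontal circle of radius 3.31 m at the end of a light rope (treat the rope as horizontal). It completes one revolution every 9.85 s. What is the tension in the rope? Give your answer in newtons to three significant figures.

v = 2πr/T = 2π × 3.31/9.85 = 2.111 m/s.
The tension is the only horizontal force, so it supplies the full centripetal force: T = m v²/r = 0.886 × (2.111)²/3.31 = 0.886 × 4.458/3.31 = 1.193 N.

1.19 N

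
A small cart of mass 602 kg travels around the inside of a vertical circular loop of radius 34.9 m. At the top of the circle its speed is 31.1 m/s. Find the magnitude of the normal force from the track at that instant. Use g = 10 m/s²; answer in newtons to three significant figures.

10700 N

At the top, both N and the weight mg point inward (toward the centre), so N + mg = mv²/r.
N = m(v²/r − g) = 602 × ((31.1)²/34.9 − 10.0) = 602 × (27.71 − 10.0) = 602 × 17.71 = 10660 N.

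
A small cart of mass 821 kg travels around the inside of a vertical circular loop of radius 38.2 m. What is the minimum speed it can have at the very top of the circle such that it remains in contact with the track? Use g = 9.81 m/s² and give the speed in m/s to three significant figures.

At the top, both weight mg and N point toward the centre: N + mg = mv²/r.
At minimum speed N → 0, so mg = mv_min²/r ⇒ v_min = √(g r) = √(9.81 × 38.2) = 19.36 m/s.

19.4 m/s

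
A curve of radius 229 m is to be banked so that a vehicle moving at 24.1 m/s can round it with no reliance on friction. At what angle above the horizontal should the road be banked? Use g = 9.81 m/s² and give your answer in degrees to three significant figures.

For a frictionless banked turn: horizontally N sinθ = mv²/r and vertically N cosθ = mg.
Dividing: tanθ = v²/(r g) = (24.1)²/(229 × 9.81) = 580.8/2246 = 0.2585.
θ = arctan(0.2585) = 14.50°.

14.5°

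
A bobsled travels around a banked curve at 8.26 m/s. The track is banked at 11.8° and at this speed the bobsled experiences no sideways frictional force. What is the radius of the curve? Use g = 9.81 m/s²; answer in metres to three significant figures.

33.3 m

Frictionless banking: tanθ = v²/(rg), so r = v²/(g tanθ).
r = (8.26)²/(9.81 × tan 11.8°) = 68.23/(9.81 × 0.2089) = 68.23/2.049 = 33.29 m.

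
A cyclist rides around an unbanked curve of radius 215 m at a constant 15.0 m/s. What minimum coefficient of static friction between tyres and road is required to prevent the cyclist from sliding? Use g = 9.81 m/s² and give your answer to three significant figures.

0.107

Friction provides the centripetal force: μ_s m g = m v²/r, so μ_s = v²/(g r) = (15.00)²/(9.81 × 215) = 225.0/2109 = 0.1067.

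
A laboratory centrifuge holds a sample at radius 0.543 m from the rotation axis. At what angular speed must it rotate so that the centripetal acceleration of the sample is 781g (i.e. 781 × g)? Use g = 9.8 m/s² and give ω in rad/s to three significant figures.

Centripetal acceleration a_c = ω²r. Setting ω²r = 781g:
ω = √(781g / r) = √(781 × 9.8 / 0.543) = √14100 = 118.7 rad/s.

119 rad/s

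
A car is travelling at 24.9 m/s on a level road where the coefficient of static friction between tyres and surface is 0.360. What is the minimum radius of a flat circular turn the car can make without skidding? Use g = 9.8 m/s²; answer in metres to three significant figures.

At the limit, μ_s m g = m v²/r, so r_min = v²/(μ_s g) = (24.9)²/(0.360 × 9.8) = 620.0/3.528 = 175.7 m.

176 m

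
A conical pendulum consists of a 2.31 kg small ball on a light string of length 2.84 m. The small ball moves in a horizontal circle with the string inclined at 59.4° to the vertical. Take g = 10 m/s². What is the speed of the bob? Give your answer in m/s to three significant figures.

6.43 m/s

The radius of the circle is r = L sinθ = 2.84 × sin 59.4° = 2.445 m.
Horizontally T sinθ = mv²/r and vertically T cosθ = mg, so tanθ = v²/(rg).
v = √(r g tanθ) = √(2.445 × 10.0 × 1.691) = √41.33 = 6.429 m/s.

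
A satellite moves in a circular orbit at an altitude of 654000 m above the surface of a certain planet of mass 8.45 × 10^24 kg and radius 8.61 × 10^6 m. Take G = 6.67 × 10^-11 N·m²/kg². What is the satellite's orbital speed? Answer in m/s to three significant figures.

7800 m/s

Orbital radius r = R + h = 8.61 × 10^6 + 654000 = 9.264 × 10^6 m.
Gravity supplies the centripetal force: G M m / r² = m v² / r, so v = √(GM/r).
v = √(6.67 × 10^-11 × 8.45 × 10^24 / 9.264 × 10^6) = √(6.084 × 10^7) = 7800 m/s.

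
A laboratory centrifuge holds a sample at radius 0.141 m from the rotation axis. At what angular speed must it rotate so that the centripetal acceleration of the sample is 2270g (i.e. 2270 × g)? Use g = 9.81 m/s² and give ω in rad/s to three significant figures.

397 rad/s

Centripetal acceleration a_c = ω²r. Setting ω²r = 2270g:
ω = √(2270g / r) = √(2270 × 9.81 / 0.141) = √157900 = 397.4 rad/s.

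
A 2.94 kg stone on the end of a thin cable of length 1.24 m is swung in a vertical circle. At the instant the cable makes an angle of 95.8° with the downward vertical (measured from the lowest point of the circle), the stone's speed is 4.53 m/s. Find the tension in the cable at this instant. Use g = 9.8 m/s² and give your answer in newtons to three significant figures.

Take the radial direction toward the centre of the circle as positive. The component of the weight along the string toward the centre is −mg cos φ (φ measured from the bottom), so Newton's second law along the string gives T − mg cos φ = m v²/r.
cos 95.8° = -0.1011, so T = m(v²/r + g cos φ) = 2.94 × ((4.53)²/1.24 + 9.8 × -0.1011) = 2.94 × (16.55 + (-0.9904)) = 2.94 × 15.56 = 45.74 N.

45.7 N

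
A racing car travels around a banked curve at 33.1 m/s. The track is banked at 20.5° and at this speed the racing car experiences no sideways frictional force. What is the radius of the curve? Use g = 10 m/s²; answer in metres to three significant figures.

293 m

Frictionless banking: tanθ = v²/(rg), so r = v²/(g tanθ).
r = (33.1)²/(10.0 × tan 20.5°) = 1096/(10.0 × 0.3739) = 1096/3.739 = 293.0 m.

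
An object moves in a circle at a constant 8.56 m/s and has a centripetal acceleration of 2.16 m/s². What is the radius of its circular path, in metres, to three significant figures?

33.9 m

a_c = v²/r ⇒ r = v²/a_c = (8.56)²/2.16 = 73.27/2.16 = 33.92 m.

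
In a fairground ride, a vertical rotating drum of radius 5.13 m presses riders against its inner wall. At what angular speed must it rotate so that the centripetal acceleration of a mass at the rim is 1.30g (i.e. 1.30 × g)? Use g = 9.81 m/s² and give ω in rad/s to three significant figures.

1.58 rad/s

Centripetal acceleration a_c = ω²r. Setting ω²r = 1.30g:
ω = √(1.30g / r) = √(1.30 × 9.81 / 5.13) = √2.486 = 1.577 rad/s.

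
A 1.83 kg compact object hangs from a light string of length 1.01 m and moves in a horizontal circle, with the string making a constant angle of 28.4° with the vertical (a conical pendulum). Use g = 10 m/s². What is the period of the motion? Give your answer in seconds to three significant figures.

r = L sinθ = 0.4804 m. From T sinθ = mω²r and T cosθ = mg: tanθ = ω²r/g, so ω² = g tanθ / r = g/(L cosθ).
ω = √(g/(L cosθ)) = √(10.0/(1.01 × 0.8796)) = √11.26 = 3.355 rad/s.
Period = 2π/ω = 1.873 s.

1.87 s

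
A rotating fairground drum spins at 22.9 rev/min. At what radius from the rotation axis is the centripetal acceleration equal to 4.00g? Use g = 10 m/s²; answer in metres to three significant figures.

6.96 m

ω = 22.9 rev/min × 2π/60 = 2.398 rad/s.
a_c = ω²r = 4.00g ⇒ r = 4.00 × 10.0 / (2.398)² = 40.00/5.751 = 6.956 m.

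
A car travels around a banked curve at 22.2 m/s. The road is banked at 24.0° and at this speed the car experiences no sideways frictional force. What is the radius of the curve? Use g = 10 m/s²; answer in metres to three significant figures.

Frictionless banking: tanθ = v²/(rg), so r = v²/(g tanθ).
r = (22.2)²/(10.0 × tan 24.0°) = 492.8/(10.0 × 0.4452) = 492.8/4.452 = 110.7 m.

111 m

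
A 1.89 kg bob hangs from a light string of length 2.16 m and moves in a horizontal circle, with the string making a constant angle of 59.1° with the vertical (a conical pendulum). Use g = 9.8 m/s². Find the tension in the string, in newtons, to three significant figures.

36.1 N

Vertically the bob has no acceleration, so T cosθ = mg.
T = mg/cosθ = 1.89 × 9.8 / cos 59.1° = 18.52/0.5135 = 36.07 N.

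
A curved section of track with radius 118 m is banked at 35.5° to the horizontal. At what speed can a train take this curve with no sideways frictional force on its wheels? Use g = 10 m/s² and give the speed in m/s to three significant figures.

29.0 m/s

On a frictionless banked curve, N sinθ = mv²/r and N cosθ = mg, so tanθ = v²/(rg).
v = √(r g tanθ) = √(118 × 10.0 × tan 35.5°) = √(118 × 10.0 × 0.7133) = √841.7 = 29.01 m/s.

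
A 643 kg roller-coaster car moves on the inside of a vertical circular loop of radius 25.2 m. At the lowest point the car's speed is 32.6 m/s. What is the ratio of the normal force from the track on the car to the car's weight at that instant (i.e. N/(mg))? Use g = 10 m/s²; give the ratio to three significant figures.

At the bottom, N − mg = mv²/r, so N = m(v²/r + g) and N/(mg) = v²/(rg) + 1 = (32.6)²/(25.2 × 10.0) + 1 = 4.217 + 1 = 5.217.

5.22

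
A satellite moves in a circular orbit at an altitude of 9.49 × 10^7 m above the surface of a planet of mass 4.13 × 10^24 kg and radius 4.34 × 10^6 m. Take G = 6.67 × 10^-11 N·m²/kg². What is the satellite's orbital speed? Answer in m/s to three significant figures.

Orbital radius r = R + h = 4.34 × 10^6 + 9.49 × 10^7 = 9.924 × 10^7 m.
Gravity supplies the centripetal force: G M m / r² = m v² / r, so v = √(GM/r).
v = √(6.67 × 10^-11 × 4.13 × 10^24 / 9.924 × 10^7) = √(2.776 × 10^6) = 1666 m/s.

1670 m/s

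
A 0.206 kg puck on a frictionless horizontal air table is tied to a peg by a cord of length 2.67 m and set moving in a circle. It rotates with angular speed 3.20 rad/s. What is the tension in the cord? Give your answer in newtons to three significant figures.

v = ωr = 3.20 × 2.67 = 8.544 m/s.
The tension is the only horizontal force, so it supplies the full centripetal force: T = m v²/r = 0.206 × (8.544)²/2.67 = 0.206 × 73.00/2.67 = 5.632 N.

5.63 N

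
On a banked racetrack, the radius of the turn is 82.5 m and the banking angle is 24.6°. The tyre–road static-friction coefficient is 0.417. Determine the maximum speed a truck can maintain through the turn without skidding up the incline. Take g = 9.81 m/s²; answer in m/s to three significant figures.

At the maximum speed, friction acts down the slope at its limiting value f = μN. Radially (horizontal, toward centre): N sinθ + μN cosθ = mv²/r. Vertically: N cosθ − μN sinθ = mg.
Dividing: v² = r g (sinθ + μcosθ)/(cosθ − μsinθ).
sinθ + μcosθ = 0.4163 + 0.417×0.9092 = 0.7954; cosθ − μsinθ = 0.9092 − 0.417×0.4163 = 0.7356.
v² = 82.5 × 9.81 × 0.7954/0.7356 = 875.1 m²/s², so v = 29.58 m/s.

29.6 m/s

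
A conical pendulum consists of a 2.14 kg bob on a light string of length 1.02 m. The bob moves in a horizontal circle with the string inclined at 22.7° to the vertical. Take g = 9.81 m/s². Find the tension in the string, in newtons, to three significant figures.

22.8 N

Vertically the bob has no acceleration, so T cosθ = mg.
T = mg/cosθ = 2.14 × 9.81 / cos 22.7° = 20.99/0.9225 = 22.76 N.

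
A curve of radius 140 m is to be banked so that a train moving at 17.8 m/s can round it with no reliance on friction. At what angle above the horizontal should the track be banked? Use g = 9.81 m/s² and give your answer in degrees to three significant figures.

13.0°

For a frictionless banked turn: horizontally N sinθ = mv²/r and vertically N cosθ = mg.
Dividing: tanθ = v²/(r g) = (17.8)²/(140 × 9.81) = 316.8/1373 = 0.2307.
θ = arctan(0.2307) = 12.99°.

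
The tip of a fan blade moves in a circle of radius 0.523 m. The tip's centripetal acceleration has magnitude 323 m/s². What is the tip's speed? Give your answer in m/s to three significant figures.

13.0 m/s

a_c = v²/r ⇒ v = √(a_c · r) = √(323 × 0.523) = √168.9 = 13.00 m/s.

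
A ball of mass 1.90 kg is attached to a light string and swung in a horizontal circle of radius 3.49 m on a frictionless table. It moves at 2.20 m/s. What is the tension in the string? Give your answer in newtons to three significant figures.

2.63 N

The tension is the only horizontal force, so it supplies the full centripetal force: T = m v²/r = 1.90 × (2.200)²/3.49 = 1.90 × 4.840/3.49 = 2.635 N.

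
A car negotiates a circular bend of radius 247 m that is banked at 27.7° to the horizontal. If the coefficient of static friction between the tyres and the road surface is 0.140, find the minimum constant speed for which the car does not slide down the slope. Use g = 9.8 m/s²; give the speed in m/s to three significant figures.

At the minimum speed, friction acts up the slope at its limiting value f = μN. Radially (horizontal, toward centre): N sinθ − μN cosθ = mv²/r. Vertically: N cosθ + μN sinθ = mg.
Dividing: v² = r g (sinθ − μcosθ)/(cosθ + μsinθ).
sinθ − μcosθ = 0.4648 − 0.140×0.8854 = 0.3409; cosθ + μsinθ = 0.8854 + 0.140×0.4648 = 0.9505.
v² = 247 × 9.8 × 0.3409/0.9505 = 868.1 m²/s², so v = 29.46 m/s.

29.5 m/s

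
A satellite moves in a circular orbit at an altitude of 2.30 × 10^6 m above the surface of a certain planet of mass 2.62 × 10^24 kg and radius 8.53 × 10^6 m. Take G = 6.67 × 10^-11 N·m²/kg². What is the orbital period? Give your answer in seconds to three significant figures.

r = R + h = 8.53 × 10^6 + 2.30 × 10^6 = 1.083 × 10^7 m. Gravity provides the centripetal force: G M m / r² = m v² / r ⇒ v = √(GM/r) = 4017 m/s.
T = 2πr/v = 2π × 1.083 × 10^7 / 4017 = 16940 s.

16900 s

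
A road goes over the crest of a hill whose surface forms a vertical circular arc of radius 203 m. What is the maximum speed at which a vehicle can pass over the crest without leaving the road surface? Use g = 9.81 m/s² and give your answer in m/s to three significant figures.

At the crest the centre of the circle is below the vehicle, so the net downward (centripetal) force is mg − N = mv²/r.
The vehicle leaves the road when N → 0, giving v_max = √(g r) = √(9.81 × 203) = 44.63 m/s.

44.6 m/s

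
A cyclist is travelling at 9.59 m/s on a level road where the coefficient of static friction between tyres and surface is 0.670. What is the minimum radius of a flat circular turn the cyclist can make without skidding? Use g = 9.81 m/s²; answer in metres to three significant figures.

At the limit, μ_s m g = m v²/r, so r_min = v²/(μ_s g) = (9.59)²/(0.670 × 9.81) = 91.97/6.573 = 13.99 m.

14.0 m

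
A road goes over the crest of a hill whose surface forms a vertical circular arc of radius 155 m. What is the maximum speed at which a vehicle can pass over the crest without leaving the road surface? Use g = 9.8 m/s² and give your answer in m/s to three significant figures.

At the crest the centre of the circle is below the vehicle, so the net downward (centripetal) force is mg − N = mv²/r.
The vehicle leaves the road when N → 0, giving v_max = √(g r) = √(9.8 × 155) = 38.97 m/s.

39.0 m/s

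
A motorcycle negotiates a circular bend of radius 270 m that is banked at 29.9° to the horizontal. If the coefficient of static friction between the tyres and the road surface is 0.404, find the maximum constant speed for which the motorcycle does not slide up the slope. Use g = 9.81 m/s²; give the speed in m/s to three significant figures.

58.1 m/s

At the maximum speed, friction acts down the slope at its limiting value f = μN. Radially (horizontal, toward centre): N sinθ + μN cosθ = mv²/r. Vertically: N cosθ − μN sinθ = mg.
Dividing: v² = r g (sinθ + μcosθ)/(cosθ − μsinθ).
sinθ + μcosθ = 0.4985 + 0.404×0.8669 = 0.8487; cosθ − μsinθ = 0.8669 − 0.404×0.4985 = 0.6655.
v² = 270 × 9.81 × 0.8487/0.6655 = 3378 m²/s², so v = 58.12 m/s.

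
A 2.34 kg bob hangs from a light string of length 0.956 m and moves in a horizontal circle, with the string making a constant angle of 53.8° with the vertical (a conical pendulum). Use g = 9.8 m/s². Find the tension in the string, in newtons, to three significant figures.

Vertically the bob has no acceleration, so T cosθ = mg.
T = mg/cosθ = 2.34 × 9.8 / cos 53.8° = 22.93/0.5906 = 38.83 N.

38.8 N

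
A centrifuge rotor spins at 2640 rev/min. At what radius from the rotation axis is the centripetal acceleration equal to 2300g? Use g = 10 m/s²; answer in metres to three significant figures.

ω = 2640 rev/min × 2π/60 = 276.5 rad/s.
a_c = ω²r = 2300g ⇒ r = 2300 × 10.0 / (276.5)² = 23000/76430 = 0.3009 m.

0.301 m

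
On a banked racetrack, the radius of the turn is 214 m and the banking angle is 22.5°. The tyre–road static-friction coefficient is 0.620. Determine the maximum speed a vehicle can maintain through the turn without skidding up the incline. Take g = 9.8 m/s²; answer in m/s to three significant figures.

54.0 m/s

At the maximum speed, friction acts down the slope at its limiting value f = μN. Radially (horizontal, toward centre): N sinθ + μN cosθ = mv²/r. Vertically: N cosθ − μN sinθ = mg.
Dividing: v² = r g (sinθ + μcosθ)/(cosθ − μsinθ).
sinθ + μcosθ = 0.3827 + 0.620×0.9239 = 0.9555; cosθ − μsinθ = 0.9239 − 0.620×0.3827 = 0.6866.
v² = 214 × 9.8 × 0.9555/0.6866 = 2918 m²/s², so v = 54.02 m/s.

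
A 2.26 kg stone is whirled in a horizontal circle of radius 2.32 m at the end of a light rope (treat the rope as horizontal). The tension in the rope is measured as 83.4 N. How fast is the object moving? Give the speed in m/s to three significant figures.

T = m v²/r ⇒ v = √(T r / m) = √(83.4 × 2.32 / 2.26) = √85.61 = 9.253 m/s.

9.25 m/s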